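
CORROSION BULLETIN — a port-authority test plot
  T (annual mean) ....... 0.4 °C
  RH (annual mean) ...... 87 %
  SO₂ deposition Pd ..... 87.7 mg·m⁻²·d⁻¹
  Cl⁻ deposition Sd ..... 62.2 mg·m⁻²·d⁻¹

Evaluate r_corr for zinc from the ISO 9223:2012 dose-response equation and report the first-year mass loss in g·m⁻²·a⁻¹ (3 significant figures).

r_corr = 27.8 g·m⁻²·a⁻¹

zinc: temperature factor f = +0.038·(-9.6) = -0.3648
  Pd branch = 0.0129·Pd^0.44·e^(0.046·RH+f) = 3.509 μm/a
  Sd branch = 0.0175·Sd^0.57·e^(0.008·RH+0.085·T) = 0.3824 μm/a
  sum: 3.509 + 0.3824 → r_corr = 3.891 μm/a
Convert to mass loss: 3.891 μm/a × 7.14 g/cm³ = 27.78 g·m⁻²·a⁻¹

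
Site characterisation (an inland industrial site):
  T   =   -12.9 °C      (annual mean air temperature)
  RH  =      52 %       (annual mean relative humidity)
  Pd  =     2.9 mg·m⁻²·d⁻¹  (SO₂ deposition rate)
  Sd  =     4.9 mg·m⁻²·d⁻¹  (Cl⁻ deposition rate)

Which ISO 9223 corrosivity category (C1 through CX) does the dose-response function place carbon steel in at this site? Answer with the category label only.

carbon steel: T≤10 °C ⇒ hinge +0.150·(-12.9−10) = -3.4350
  SO₂ term: 1.77·2.9^0.52·exp(0.02·52-3.4350) = 0.2807
  Sd branch = 0.102·Sd^0.62·e^(0.033·RH+0.04·T) = 0.9071 μm/a
  r_corr = 0.2807 + 0.9071 = 1.188 μm/a
1.19 μm/a falls in (0, 1.3] for carbon steel → category C1

C1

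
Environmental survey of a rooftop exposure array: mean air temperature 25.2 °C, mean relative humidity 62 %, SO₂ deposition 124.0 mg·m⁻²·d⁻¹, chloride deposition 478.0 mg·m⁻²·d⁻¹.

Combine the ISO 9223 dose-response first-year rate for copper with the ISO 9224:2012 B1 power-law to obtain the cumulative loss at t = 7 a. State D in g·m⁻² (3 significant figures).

copper: T>10 °C ⇒ hinge -0.080·(25.2−10) = -1.2160
  sulphur-dioxide contribution → 0.2134 μm/a
  chloride contribution → 1.737 μm/a
  total first-year rate 1.95 μm/a
ISO 9224: D(t) = r_corr · t^b with b = 0.667 (copper, B1)
  D(7) = 1.95 × 7^0.667 = 1.95 × 3.662 = 7.141 μm
  Mass loss = 7.141 μm × 8.96 g/cm³ = 63.99 g·m⁻²

D(7) = 64.0 g·m⁻²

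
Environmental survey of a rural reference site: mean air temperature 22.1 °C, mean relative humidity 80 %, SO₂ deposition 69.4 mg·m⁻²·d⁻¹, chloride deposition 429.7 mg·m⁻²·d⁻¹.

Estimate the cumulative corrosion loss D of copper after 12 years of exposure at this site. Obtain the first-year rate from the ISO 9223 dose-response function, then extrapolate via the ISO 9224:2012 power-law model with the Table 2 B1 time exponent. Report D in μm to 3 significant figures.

copper: f(T) = -0.080·(T−10) [T>10 °C] = -0.9680
  SO₂ term: 0.0053·69.4^0.26·exp(0.059·80-0.9680) = 0.68
  Sd branch = 0.01025·Sd^0.27·e^(0.036·RH+0.049·T) = 2.772 μm/a
  sum: 0.68 + 2.772 → r_corr = 3.452 μm/a
Power-law: D(12) = r_corr · 12^0.667
  D(12) = 3.452 × 12^0.667 = 3.452 × 5.246 = 18.11 μm

D(12) = 18.1 μm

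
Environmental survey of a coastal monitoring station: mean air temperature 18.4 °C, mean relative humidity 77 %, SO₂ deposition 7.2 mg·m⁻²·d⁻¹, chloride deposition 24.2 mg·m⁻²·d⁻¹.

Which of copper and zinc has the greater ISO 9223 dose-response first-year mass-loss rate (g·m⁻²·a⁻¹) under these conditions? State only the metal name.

copper

copper: T>10 °C ⇒ hinge -0.080·(18.4−10) = -0.6720
  sulphur-dioxide contribution → 0.4249 μm/a
  chloride contribution → 0.9545 μm/a
  ⇒ r_corr(copper) = 1.379 μm/a
  mass loss = 1.379 μm/a × 8.96 g/cm³ = 12.36 g·m⁻²·a⁻¹
zinc: f(T) = -0.071·(T−10) [T>10 °C] = -0.5964
  sulphur-dioxide contribution → 0.5849 μm/a
  chloride contribution → 0.9519 μm/a
  ⇒ r_corr(zinc) = 1.537 μm/a
  mass loss = 1.537 μm/a × 7.14 g/cm³ = 10.97 g·m⁻²·a⁻¹
Ordering by g·m⁻²·a⁻¹: copper (12.4) > zinc (11)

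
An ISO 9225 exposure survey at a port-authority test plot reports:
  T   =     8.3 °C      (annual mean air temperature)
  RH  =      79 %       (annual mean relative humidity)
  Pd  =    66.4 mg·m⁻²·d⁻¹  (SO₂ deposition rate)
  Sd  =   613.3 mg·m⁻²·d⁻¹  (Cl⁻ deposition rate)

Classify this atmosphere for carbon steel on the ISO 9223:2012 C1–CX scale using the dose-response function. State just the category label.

carbon steel: f(T) = +0.150·(T−10) [T≤10 °C] = -0.2550
  SO₂ term: 1.77·66.4^0.52·exp(0.02·79-0.2550) = 59.01
  Cl⁻ term: 0.102·613.3^0.62·exp(0.033·79+0.04·8.3) = 103.1
  r_corr = 59.01 + 103.1 = 162.1 μm/a
162 μm/a falls in (80, 200] for carbon steel → category C5

C5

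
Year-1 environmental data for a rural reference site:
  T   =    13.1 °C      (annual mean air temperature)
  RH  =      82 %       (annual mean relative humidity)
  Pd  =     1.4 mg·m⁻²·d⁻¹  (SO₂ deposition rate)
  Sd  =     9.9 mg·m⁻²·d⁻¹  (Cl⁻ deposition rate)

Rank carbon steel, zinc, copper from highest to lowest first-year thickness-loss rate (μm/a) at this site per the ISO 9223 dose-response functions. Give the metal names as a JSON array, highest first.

carbon steel: f(T) = -0.054·(T−10) [T>10 °C] = -0.1674
  SO₂ term: 1.77·1.4^0.52·exp(0.02·82-0.1674) = 9.194
  Cl⁻ term: 0.102·9.9^0.62·exp(0.033·82+0.04·13.1) = 10.68
  r_corr = 9.194 + 10.68 = 19.88 μm/a
zinc: temperature factor f = -0.071·(3.1) = -0.2201
  Pd branch = 0.0129·Pd^0.44·e^(0.046·RH+f) = 0.5217 μm/a
  Cl⁻ term: 0.0175·9.9^0.57·exp(0.008·82+0.085·13.1) = 0.3793
  sum: 0.5217 + 0.3793 → r_corr = 0.9011 μm/a
copper: T>10 °C ⇒ hinge -0.080·(13.1−10) = -0.2480
  Pd branch = 0.0053·Pd^0.26·e^(0.059·RH+f) = 0.5697 μm/a
  Cl⁻ term: 0.01025·9.9^0.27·exp(0.036·82+0.049·13.1) = 0.6924
  r_corr = 0.5697 + 0.6924 = 1.262 μm/a
Ordering by μm/a: carbon steel (19.9) > copper (1.26) > zinc (0.901)

["carbon steel", "copper", "zinc"]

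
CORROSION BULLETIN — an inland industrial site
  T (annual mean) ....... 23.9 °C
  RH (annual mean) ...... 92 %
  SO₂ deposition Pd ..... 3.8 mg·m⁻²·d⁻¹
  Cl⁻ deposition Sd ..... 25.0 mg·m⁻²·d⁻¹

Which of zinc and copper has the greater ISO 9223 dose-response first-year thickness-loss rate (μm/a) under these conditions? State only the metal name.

zinc: T>10 °C ⇒ hinge -0.071·(23.9−10) = -0.9869
  sulphur-dioxide contribution → 0.5957 μm/a
  chloride contribution → 1.745 μm/a
  total first-year rate 2.341 μm/a
copper: f(T) = -0.080·(T−10) [T>10 °C] = -1.1120
  sulphur-dioxide contribution → 0.5616 μm/a
  chloride contribution → 2.163 μm/a
  total first-year rate 2.725 μm/a
Ordering by μm/a: copper (2.73) > zinc (2.34)

copper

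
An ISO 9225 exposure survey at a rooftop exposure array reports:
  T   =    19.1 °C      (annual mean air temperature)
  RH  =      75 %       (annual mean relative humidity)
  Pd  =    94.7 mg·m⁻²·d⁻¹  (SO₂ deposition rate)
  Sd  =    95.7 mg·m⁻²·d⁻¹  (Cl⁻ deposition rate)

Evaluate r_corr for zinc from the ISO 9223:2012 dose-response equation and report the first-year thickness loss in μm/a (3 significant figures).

zinc: T>10 °C ⇒ hinge -0.071·(19.1−10) = -0.6461
  SO₂ term: 0.0129·94.7^0.44·exp(0.046·75-0.6461) = 1.577
  Cl⁻ term: 0.0175·95.7^0.57·exp(0.008·75+0.085·19.1) = 2.177
  sum: 1.577 + 2.177 → r_corr = 3.754 μm/a

r_corr = 3.75 μm/a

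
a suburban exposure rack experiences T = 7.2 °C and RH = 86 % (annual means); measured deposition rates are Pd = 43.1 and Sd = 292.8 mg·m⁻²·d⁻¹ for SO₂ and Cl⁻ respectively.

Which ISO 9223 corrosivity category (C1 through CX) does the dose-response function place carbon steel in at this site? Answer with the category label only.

C5

carbon steel: T≤10 °C ⇒ hinge +0.150·(7.2−10) = -0.4200
  sulphur-dioxide contribution → 45.97 μm/a
  chloride contribution → 78.61 μm/a
  total first-year rate 124.6 μm/a
125 μm/a falls in (80, 200] for carbon steel → category C5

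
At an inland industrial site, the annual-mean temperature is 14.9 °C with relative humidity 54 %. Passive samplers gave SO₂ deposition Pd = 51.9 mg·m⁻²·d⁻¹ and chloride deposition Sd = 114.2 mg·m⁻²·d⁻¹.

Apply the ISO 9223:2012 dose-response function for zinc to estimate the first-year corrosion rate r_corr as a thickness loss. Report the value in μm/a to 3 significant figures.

r_corr = 2.04 μm/a

zinc: T>10 °C ⇒ hinge -0.071·(14.9−10) = -0.3479
  SO₂ term: 0.0129·51.9^0.44·exp(0.046·54-0.3479) = 0.6208
  Cl⁻ term: 0.0175·114.2^0.57·exp(0.008·54+0.085·14.9) = 1.424
  r_corr = 0.6208 + 1.424 = 2.045 μm/a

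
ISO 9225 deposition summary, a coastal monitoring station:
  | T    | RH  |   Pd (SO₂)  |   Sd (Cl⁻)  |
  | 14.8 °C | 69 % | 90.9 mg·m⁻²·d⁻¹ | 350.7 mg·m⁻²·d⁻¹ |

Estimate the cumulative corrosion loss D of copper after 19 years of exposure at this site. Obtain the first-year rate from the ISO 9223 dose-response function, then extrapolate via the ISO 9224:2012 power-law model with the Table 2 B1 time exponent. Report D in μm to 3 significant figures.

copper: f(T) = -0.080·(T−10) [T>10 °C] = -0.3840
  SO₂ term: 0.0053·90.9^0.26·exp(0.059·69-0.3840) = 0.6835
  Sd branch = 0.01025·Sd^0.27·e^(0.036·RH+0.049·T) = 1.235 μm/a
  sum: 0.6835 + 1.235 → r_corr = 1.918 μm/a
Power-law: D(19) = r_corr · 19^0.667
  D(19) = 1.918 × 19^0.667 = 1.918 × 7.127 = 13.67 μm

D(19) = 13.7 μm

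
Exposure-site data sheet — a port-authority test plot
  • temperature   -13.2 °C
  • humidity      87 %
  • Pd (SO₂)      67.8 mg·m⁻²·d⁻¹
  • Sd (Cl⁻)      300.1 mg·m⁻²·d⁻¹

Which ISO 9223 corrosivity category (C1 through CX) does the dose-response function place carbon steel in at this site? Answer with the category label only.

C3

carbon steel: T≤10 °C ⇒ hinge +0.150·(-13.2−10) = -3.4800
  Pd branch = 1.77·Pd^0.52·e^(0.02·RH+f) = 2.783 μm/a
  Cl⁻ term: 0.102·300.1^0.62·exp(0.033·87+0.04·-13.2) = 36.48
  sum: 2.783 + 36.48 → r_corr = 39.26 μm/a
Category bounds: 25…50 μm/a bracket r_corr ⇒ C3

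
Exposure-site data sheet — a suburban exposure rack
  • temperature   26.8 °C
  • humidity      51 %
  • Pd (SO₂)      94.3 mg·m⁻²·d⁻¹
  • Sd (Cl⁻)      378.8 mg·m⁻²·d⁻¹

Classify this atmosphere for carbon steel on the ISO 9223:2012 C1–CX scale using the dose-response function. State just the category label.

C5

carbon steel: temperature factor f = -0.054·(16.8) = -0.9072
  sulphur-dioxide contribution → 21.07 μm/a
  chloride contribution → 63.63 μm/a
  total first-year rate 84.71 μm/a
Category bounds: 80…200 μm/a bracket r_corr ⇒ C5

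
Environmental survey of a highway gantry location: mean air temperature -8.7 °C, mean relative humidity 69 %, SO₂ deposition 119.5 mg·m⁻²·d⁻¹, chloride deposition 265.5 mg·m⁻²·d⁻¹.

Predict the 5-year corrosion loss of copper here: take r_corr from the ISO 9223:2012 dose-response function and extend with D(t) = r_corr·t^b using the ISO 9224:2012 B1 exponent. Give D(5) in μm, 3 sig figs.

copper: T≤10 °C ⇒ hinge +0.126·(-8.7−10) = -2.3562
  SO₂ term: 0.0053·119.5^0.26·exp(0.059·69-2.3562) = 0.1021
  Sd branch = 0.01025·Sd^0.27·e^(0.036·RH+0.049·T) = 0.3621 μm/a
  sum: 0.1021 + 0.3621 → r_corr = 0.4643 μm/a
ISO 9224: D(t) = r_corr · t^b with b = 0.667 (copper, B1)
  D(5) = 0.4643 × 5^0.667 = 0.4643 × 2.926 = 1.358 μm

D(5) = 1.36 μm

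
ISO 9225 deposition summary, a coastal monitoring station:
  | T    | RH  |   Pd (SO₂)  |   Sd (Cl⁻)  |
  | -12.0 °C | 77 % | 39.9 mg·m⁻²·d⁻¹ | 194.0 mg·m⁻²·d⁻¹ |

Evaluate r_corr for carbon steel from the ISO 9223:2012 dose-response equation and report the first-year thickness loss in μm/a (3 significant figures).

carbon steel: T≤10 °C ⇒ hinge +0.150·(-12.0−10) = -3.3000
  SO₂ term: 1.77·39.9^0.52·exp(0.02·77-3.3000) = 2.071
  Cl⁻ term: 0.102·194.0^0.62·exp(0.033·77+0.04·-12.0) = 21
  r_corr = 2.071 + 21 = 23.07 μm/a

r_corr = 23.1 μm/a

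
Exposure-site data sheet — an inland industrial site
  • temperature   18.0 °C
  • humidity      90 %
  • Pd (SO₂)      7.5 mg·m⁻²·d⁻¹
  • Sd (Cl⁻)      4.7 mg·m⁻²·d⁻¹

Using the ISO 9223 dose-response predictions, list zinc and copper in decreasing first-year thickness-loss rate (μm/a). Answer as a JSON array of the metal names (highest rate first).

zinc: temperature factor f = -0.071·(8.0) = -0.5680
  Pd branch = 0.0129·Pd^0.44·e^(0.046·RH+f) = 1.114 μm/a
  Sd branch = 0.0175·Sd^0.57·e^(0.008·RH+0.085·T) = 0.4011 μm/a
  r_corr = 1.114 + 0.4011 = 1.515 μm/a
copper: temperature factor f = -0.080·(8.0) = -0.6400
  SO₂ term: 0.0053·7.5^0.26·exp(0.059·90-0.6400) = 0.9549
  Sd branch = 0.01025·Sd^0.27·e^(0.036·RH+0.049·T) = 0.9602 μm/a
  sum: 0.9549 + 0.9602 → r_corr = 1.915 μm/a
Ordering by μm/a: copper (1.92) > zinc (1.52)

["copper", "zinc"]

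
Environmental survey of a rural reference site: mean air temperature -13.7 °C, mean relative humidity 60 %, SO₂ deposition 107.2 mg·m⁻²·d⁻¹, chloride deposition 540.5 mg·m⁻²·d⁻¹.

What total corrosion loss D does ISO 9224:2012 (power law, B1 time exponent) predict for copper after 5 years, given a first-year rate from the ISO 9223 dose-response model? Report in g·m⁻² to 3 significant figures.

D(5) = 7.33 g·m⁻²

copper: f(T) = +0.126·(T−10) [T≤10 °C] = -2.9862
  SO₂ term: 0.0053·107.2^0.26·exp(0.059·60-2.9862) = 0.03109
  Cl⁻ term: 0.01025·540.5^0.27·exp(0.036·60+0.049·-13.7) = 0.2484
  sum: 0.03109 + 0.2484 → r_corr = 0.2795 μm/a
Long-term exponent b (ISO 9224 Table 2, B1) = 0.667
  D(5) = 0.2795 × 5^0.667 = 0.2795 × 2.926 = 0.8176 μm
  Mass loss = 0.8176 μm × 8.96 g/cm³ = 7.326 g·m⁻²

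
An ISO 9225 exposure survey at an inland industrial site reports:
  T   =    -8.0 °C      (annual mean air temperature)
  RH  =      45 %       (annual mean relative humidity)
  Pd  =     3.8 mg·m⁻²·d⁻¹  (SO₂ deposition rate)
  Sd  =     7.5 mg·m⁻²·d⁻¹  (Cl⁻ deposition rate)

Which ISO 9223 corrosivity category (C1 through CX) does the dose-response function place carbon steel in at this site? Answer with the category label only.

carbon steel: T≤10 °C ⇒ hinge +0.150·(-8.0−10) = -2.7000
  sulphur-dioxide contribution → 0.5858 μm/a
  chloride contribution → 1.14 μm/a
  ⇒ r_corr(carbon steel) = 1.726 μm/a
ISO 9223 Table 2 (carbon steel): 1.3 < 1.73 ≤ 25 μm/a ⇒ C2

C2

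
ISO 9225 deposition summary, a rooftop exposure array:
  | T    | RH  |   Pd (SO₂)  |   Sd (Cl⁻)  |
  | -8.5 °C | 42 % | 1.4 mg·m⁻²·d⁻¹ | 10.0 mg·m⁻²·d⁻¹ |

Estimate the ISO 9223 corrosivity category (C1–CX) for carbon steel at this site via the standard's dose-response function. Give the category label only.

C2

carbon steel: temperature factor f = +0.150·(-18.5) = -2.7750
  sulphur-dioxide contribution → 0.3045 μm/a
  chloride contribution → 1.21 μm/a
  ⇒ r_corr(carbon steel) = 1.515 μm/a
1.51 μm/a falls in (1.3, 25] for carbon steel → category C2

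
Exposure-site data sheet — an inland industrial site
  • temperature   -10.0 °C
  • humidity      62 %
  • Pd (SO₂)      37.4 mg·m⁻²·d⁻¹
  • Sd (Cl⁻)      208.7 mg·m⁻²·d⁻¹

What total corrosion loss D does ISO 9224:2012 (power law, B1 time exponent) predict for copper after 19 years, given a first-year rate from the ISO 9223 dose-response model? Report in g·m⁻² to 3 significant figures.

copper: f(T) = +0.126·(T−10) [T≤10 °C] = -2.5200
  sulphur-dioxide contribution → 0.04241 μm/a
  chloride contribution → 0.2475 μm/a
  ⇒ r_corr(copper) = 0.2899 μm/a
ISO 9224: D(t) = r_corr · t^b with b = 0.667 (copper, B1)
  D(19) = 0.2899 × 19^0.667 = 0.2899 × 7.127 = 2.066 μm
  Mass loss = 2.066 μm × 8.96 g/cm³ = 18.51 g·m⁻²

D(19) = 18.5 g·m⁻²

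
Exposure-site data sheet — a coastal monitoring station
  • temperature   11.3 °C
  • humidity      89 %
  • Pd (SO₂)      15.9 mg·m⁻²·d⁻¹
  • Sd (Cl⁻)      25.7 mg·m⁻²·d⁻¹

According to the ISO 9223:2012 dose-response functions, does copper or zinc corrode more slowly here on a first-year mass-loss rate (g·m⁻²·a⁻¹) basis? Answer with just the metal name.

zinc

copper: temperature factor f = -0.080·(1.3) = -0.1040
  SO₂ term: 0.0053·15.9^0.26·exp(0.059·89-0.1040) = 1.87
  Cl⁻ term: 0.01025·25.7^0.27·exp(0.036·89+0.049·11.3) = 1.055
  sum: 1.87 + 1.055 → r_corr = 2.926 μm/a
  mass loss = 2.926 μm/a × 8.96 g/cm³ = 26.21 g·m⁻²·a⁻¹
zinc: T>10 °C ⇒ hinge -0.071·(11.3−10) = -0.0923
  Pd branch = 0.0129·Pd^0.44·e^(0.046·RH+f) = 2.383 μm/a
  Cl⁻ term: 0.0175·25.7^0.57·exp(0.008·89+0.085·11.3) = 0.593
  r_corr = 2.383 + 0.593 = 2.976 μm/a
  mass loss = 2.976 μm/a × 7.14 g/cm³ = 21.25 g·m⁻²·a⁻¹
Ordering by g·m⁻²·a⁻¹: copper (26.2) > zinc (21.2)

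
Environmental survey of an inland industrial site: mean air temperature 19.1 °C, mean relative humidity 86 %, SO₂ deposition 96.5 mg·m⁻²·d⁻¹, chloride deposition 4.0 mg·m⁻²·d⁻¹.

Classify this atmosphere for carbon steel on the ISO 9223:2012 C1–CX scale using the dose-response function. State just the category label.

carbon steel: temperature factor f = -0.054·(9.1) = -0.4914
  SO₂ term: 1.77·96.5^0.52·exp(0.02·86-0.4914) = 65.09
  Sd branch = 0.102·Sd^0.62·e^(0.033·RH+0.04·T) = 8.835 μm/a
  r_corr = 65.09 + 8.835 = 73.92 μm/a
73.9 μm/a falls in (50, 80] for carbon steel → category C4

C4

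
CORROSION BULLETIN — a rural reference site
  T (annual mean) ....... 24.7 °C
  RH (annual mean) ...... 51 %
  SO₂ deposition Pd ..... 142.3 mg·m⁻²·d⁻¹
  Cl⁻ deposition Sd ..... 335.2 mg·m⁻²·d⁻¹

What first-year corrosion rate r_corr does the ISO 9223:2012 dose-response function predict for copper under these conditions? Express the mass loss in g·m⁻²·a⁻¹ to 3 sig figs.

copper: T>10 °C ⇒ hinge -0.080·(24.7−10) = -1.1760
  SO₂ term: 0.0053·142.3^0.26·exp(0.059·51-1.1760) = 0.1203
  Sd branch = 0.01025·Sd^0.27·e^(0.036·RH+0.049·T) = 1.036 μm/a
  sum: 0.1203 + 1.036 → r_corr = 1.157 μm/a
Convert to mass loss: 1.157 μm/a × 8.96 g/cm³ = 10.36 g·m⁻²·a⁻¹

r_corr = 10.4 g·m⁻²·a⁻¹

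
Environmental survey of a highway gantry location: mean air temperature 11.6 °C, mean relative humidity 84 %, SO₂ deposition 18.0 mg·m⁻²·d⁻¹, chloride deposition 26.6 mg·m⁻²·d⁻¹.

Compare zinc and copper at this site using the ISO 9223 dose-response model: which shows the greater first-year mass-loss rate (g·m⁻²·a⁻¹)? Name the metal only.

zinc: temperature factor f = -0.071·(1.6) = -0.1136
  sulphur-dioxide contribution → 1.957 μm/a
  chloride contribution → 0.596 μm/a
  ⇒ r_corr(zinc) = 2.553 μm/a
  mass loss = 2.553 μm/a × 7.14 g/cm³ = 18.23 g·m⁻²·a⁻¹
copper: f(T) = -0.080·(T−10) [T>10 °C] = -0.1280
  sulphur-dioxide contribution → 1.404 μm/a
  chloride contribution → 0.9028 μm/a
  ⇒ r_corr(copper) = 2.307 μm/a
  mass loss = 2.307 μm/a × 8.96 g/cm³ = 20.67 g·m⁻²·a⁻¹
Ordering by g·m⁻²·a⁻¹: copper (20.7) > zinc (18.2)

copper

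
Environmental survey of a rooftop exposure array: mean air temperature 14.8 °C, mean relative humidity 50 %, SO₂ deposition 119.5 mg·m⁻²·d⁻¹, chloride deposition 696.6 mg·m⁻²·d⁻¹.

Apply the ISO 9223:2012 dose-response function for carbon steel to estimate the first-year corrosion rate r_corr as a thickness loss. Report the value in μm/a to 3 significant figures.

carbon steel: temperature factor f = -0.054·(4.8) = -0.2592
  Pd branch = 1.77·Pd^0.52·e^(0.02·RH+f) = 44.66 μm/a
  Cl⁻ term: 0.102·696.6^0.62·exp(0.033·50+0.04·14.8) = 55.58
  sum: 44.66 + 55.58 → r_corr = 100.2 μm/a

r_corr = 100 μm/a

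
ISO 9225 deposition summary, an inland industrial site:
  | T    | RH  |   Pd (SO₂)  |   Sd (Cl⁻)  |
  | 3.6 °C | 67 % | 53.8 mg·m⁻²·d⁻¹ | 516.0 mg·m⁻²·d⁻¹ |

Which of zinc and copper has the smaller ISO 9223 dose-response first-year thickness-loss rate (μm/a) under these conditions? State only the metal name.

copper

zinc: temperature factor f = +0.038·(-6.4) = -0.2432
  SO₂ term: 0.0129·53.8^0.44·exp(0.046·67-0.2432) = 1.274
  Cl⁻ term: 0.0175·516.0^0.57·exp(0.008·67+0.085·3.6) = 1.429
  r_corr = 1.274 + 1.429 = 2.702 μm/a
copper: f(T) = +0.126·(T−10) [T≤10 °C] = -0.8064
  SO₂ term: 0.0053·53.8^0.26·exp(0.059·67-0.8064) = 0.3474
  Sd branch = 0.01025·Sd^0.27·e^(0.036·RH+0.049·T) = 0.7367 μm/a
  r_corr = 0.3474 + 0.7367 = 1.084 μm/a
Ordering by μm/a: zinc (2.7) > copper (1.08)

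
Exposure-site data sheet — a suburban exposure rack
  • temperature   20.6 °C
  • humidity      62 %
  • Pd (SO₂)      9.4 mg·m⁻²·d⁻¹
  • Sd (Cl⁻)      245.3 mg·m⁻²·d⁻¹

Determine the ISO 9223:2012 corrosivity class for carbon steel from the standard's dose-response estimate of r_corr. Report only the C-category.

C4

carbon steel: temperature factor f = -0.054·(10.6) = -0.5724
  SO₂ term: 1.77·9.4^0.52·exp(0.02·62-0.5724) = 11.06
  Cl⁻ term: 0.102·245.3^0.62·exp(0.033·62+0.04·20.6) = 54.53
  sum: 11.06 + 54.53 → r_corr = 65.59 μm/a
65.6 μm/a falls in (50, 80] for carbon steel → category C4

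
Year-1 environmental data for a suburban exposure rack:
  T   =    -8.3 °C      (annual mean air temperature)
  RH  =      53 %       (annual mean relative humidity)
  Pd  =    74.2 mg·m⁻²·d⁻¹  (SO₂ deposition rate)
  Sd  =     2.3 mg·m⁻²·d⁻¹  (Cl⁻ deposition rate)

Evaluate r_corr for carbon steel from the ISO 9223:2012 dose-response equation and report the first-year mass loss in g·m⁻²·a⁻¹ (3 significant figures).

carbon steel: f(T) = +0.150·(T−10) [T≤10 °C] = -2.7450
  Pd branch = 1.77·Pd^0.52·e^(0.02·RH+f) = 3.082 μm/a
  Sd branch = 0.102·Sd^0.62·e^(0.033·RH+0.04·T) = 0.7051 μm/a
  r_corr = 3.082 + 0.7051 = 3.787 μm/a
Convert to mass loss: 3.787 μm/a × 7.85 g/cm³ = 29.73 g·m⁻²·a⁻¹

r_corr = 29.7 g·m⁻²·a⁻¹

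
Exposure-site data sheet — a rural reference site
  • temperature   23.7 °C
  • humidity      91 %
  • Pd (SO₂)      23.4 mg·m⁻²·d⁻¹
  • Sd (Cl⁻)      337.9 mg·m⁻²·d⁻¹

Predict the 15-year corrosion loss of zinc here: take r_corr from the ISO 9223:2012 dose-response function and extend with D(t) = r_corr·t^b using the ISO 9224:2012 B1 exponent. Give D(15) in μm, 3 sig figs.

zinc: T>10 °C ⇒ hinge -0.071·(23.7−10) = -0.9727
  Pd branch = 0.0129·Pd^0.44·e^(0.046·RH+f) = 1.284 μm/a
  Cl⁻ term: 0.0175·337.9^0.57·exp(0.008·91+0.085·23.7) = 7.508
  sum: 1.284 + 7.508 → r_corr = 8.792 μm/a
ISO 9224: D(t) = r_corr · t^b with b = 0.813 (zinc, B1)
  D(15) = 8.792 × 15^0.813 = 8.792 × 9.04 = 79.47 μm

D(15) = 79.5 μm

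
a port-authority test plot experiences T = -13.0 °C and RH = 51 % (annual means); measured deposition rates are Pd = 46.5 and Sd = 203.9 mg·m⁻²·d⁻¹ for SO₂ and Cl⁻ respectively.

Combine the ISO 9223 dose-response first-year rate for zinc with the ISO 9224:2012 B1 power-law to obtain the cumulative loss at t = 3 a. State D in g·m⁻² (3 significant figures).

zinc: f(T) = +0.038·(T−10) [T≤10 °C] = -0.8740
  Pd branch = 0.0129·Pd^0.44·e^(0.046·RH+f) = 0.3045 μm/a
  Sd branch = 0.0175·Sd^0.57·e^(0.008·RH+0.085·T) = 0.1806 μm/a
  r_corr = 0.3045 + 0.1806 = 0.4851 μm/a
Power-law: D(3) = r_corr · 3^0.813
  D(3) = 0.4851 × 3^0.813 = 0.4851 × 2.443 = 1.185 μm
  Mass loss = 1.185 μm × 7.14 g/cm³ = 8.461 g·m⁻²

D(3) = 8.46 g·m⁻²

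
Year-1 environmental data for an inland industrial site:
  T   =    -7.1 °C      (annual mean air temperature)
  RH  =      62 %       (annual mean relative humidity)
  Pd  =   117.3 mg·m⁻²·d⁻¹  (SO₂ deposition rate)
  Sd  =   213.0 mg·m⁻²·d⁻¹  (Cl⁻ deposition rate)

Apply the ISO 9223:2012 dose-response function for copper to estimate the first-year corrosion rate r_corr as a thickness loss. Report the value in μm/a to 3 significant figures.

r_corr = 0.369 μm/a

copper: f(T) = +0.126·(T−10) [T≤10 °C] = -2.1546
  sulphur-dioxide contribution → 0.08226 μm/a
  chloride contribution → 0.2868 μm/a
  total first-year rate 0.3691 μm/a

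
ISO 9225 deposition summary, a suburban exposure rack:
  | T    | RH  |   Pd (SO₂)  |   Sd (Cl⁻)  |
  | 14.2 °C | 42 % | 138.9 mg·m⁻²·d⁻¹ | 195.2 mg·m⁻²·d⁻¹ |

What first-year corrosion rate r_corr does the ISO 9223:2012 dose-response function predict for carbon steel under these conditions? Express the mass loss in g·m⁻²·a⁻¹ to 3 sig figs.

carbon steel: temperature factor f = -0.054·(4.2) = -0.2268
  Pd branch = 1.77·Pd^0.52·e^(0.02·RH+f) = 42.51 μm/a
  Cl⁻ term: 0.102·195.2^0.62·exp(0.033·42+0.04·14.2) = 18.94
  sum: 42.51 + 18.94 → r_corr = 61.45 μm/a
Convert to mass loss: 61.45 μm/a × 7.85 g/cm³ = 482.4 g·m⁻²·a⁻¹

r_corr = 482 g·m⁻²·a⁻¹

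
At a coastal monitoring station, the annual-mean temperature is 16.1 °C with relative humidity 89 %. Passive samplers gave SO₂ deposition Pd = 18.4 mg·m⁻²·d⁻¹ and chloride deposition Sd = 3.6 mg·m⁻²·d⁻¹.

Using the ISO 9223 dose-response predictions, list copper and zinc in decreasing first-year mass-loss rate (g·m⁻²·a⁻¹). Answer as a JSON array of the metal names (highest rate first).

["copper", "zinc"]

copper: T>10 °C ⇒ hinge -0.080·(16.1−10) = -0.4880
  Pd branch = 0.0053·Pd^0.26·e^(0.059·RH+f) = 1.323 μm/a
  Sd branch = 0.01025·Sd^0.27·e^(0.036·RH+0.049·T) = 0.7853 μm/a
  sum: 1.323 + 0.7853 → r_corr = 2.109 μm/a
  mass loss = 2.109 μm/a × 8.96 g/cm³ = 18.89 g·m⁻²·a⁻¹
zinc: f(T) = -0.071·(T−10) [T>10 °C] = -0.4331
  SO₂ term: 0.0129·18.4^0.44·exp(0.046·89-0.4331) = 1.807
  Sd branch = 0.0175·Sd^0.57·e^(0.008·RH+0.085·T) = 0.2909 μm/a
  sum: 1.807 + 0.2909 → r_corr = 2.098 μm/a
  mass loss = 2.098 μm/a × 7.14 g/cm³ = 14.98 g·m⁻²·a⁻¹
Ordering by g·m⁻²·a⁻¹: copper (18.9) > zinc (15)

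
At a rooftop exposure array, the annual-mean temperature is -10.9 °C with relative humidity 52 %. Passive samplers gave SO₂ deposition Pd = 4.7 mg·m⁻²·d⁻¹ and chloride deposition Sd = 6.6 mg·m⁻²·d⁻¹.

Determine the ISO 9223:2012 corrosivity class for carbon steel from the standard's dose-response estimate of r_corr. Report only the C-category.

carbon steel: temperature factor f = +0.150·(-20.9) = -3.1350
  Pd branch = 1.77·Pd^0.52·e^(0.02·RH+f) = 0.4871 μm/a
  Sd branch = 0.102·Sd^0.62·e^(0.033·RH+0.04·T) = 1.182 μm/a
  sum: 0.4871 + 1.182 → r_corr = 1.669 μm/a
1.67 μm/a falls in (1.3, 25] for carbon steel → category C2

C2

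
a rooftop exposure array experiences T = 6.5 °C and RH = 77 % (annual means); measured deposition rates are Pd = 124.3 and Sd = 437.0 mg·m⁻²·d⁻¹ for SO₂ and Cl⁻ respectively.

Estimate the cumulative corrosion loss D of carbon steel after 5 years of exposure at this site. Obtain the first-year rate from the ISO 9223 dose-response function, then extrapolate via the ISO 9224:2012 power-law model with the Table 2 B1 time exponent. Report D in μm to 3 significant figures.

D(5) = 308 μm

carbon steel: T≤10 °C ⇒ hinge +0.150·(6.5−10) = -0.5250
  sulphur-dioxide contribution → 59.97 μm/a
  chloride contribution → 72.8 μm/a
  ⇒ r_corr(carbon steel) = 132.8 μm/a
Long-term exponent b (ISO 9224 Table 2, B1) = 0.523
  D(5) = 132.8 × 5^0.523 = 132.8 × 2.32 = 308.1 μm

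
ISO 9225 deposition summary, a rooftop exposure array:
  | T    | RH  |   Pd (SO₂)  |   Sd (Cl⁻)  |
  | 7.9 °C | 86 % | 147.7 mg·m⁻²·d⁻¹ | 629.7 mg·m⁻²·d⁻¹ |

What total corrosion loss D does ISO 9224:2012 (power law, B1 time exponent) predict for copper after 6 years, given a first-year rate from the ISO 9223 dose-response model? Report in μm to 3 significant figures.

copper: temperature factor f = +0.126·(-2.1) = -0.2646
  SO₂ term: 0.0053·147.7^0.26·exp(0.059·86-0.2646) = 2.382
  Cl⁻ term: 0.01025·629.7^0.27·exp(0.036·86+0.049·7.9) = 1.902
  r_corr = 2.382 + 1.902 = 4.284 μm/a
Power-law: D(6) = r_corr · 6^0.667
  D(6) = 4.284 × 6^0.667 = 4.284 × 3.304 = 14.15 μm

D(6) = 14.2 μm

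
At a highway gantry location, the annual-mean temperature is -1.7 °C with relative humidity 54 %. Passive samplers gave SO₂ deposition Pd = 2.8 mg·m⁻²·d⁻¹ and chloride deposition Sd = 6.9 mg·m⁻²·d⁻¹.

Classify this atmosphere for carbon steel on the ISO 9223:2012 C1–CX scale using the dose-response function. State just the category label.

C2

carbon steel: temperature factor f = +0.150·(-11.7) = -1.7550
  SO₂ term: 1.77·2.8^0.52·exp(0.02·54-1.7550) = 1.539
  Cl⁻ term: 0.102·6.9^0.62·exp(0.033·54+0.04·-1.7) = 1.875
  r_corr = 1.539 + 1.875 = 3.415 μm/a
3.41 μm/a falls in (1.3, 25] for carbon steel → category C2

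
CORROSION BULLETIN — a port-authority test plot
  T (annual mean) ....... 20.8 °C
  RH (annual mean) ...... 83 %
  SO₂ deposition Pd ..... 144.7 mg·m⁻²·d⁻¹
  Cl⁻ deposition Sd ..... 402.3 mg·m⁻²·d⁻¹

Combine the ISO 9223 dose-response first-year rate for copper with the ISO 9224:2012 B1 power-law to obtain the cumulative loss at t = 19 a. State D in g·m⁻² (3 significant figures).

copper: temperature factor f = -0.080·(10.8) = -0.8640
  SO₂ term: 0.0053·144.7^0.26·exp(0.059·83-0.8640) = 1.09
  Sd branch = 0.01025·Sd^0.27·e^(0.036·RH+0.049·T) = 2.846 μm/a
  r_corr = 1.09 + 2.846 = 3.936 μm/a
ISO 9224: D(t) = r_corr · t^b with b = 0.667 (copper, B1)
  D(19) = 3.936 × 19^0.667 = 3.936 × 7.127 = 28.06 μm
  Mass loss = 28.06 μm × 8.96 g/cm³ = 251.4 g·m⁻²

D(19) = 251 g·m⁻²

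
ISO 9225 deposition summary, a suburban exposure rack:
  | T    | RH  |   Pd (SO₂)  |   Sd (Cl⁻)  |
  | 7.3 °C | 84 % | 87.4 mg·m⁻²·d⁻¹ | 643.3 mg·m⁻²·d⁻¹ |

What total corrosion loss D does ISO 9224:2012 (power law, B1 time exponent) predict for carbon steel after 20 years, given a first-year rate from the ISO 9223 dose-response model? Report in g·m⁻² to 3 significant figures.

D(20) = 6.96e+03 g·m⁻²

carbon steel: temperature factor f = +0.150·(-2.7) = -0.4050
  SO₂ term: 1.77·87.4^0.52·exp(0.02·84-0.4050) = 64.76
  Sd branch = 0.102·Sd^0.62·e^(0.033·RH+0.04·T) = 120.4 μm/a
  sum: 64.76 + 120.4 → r_corr = 185.1 μm/a
Long-term exponent b (ISO 9224 Table 2, B1) = 0.523
  D(20) = 185.1 × 20^0.523 = 185.1 × 4.791 = 886.9 μm
  Mass loss = 886.9 μm × 7.85 g/cm³ = 6962 g·m⁻²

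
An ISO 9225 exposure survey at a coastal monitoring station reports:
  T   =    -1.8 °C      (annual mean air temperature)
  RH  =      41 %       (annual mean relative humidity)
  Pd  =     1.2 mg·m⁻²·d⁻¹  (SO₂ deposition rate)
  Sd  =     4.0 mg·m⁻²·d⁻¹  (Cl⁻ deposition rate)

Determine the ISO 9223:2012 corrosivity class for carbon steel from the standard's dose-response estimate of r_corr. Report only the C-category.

C2

carbon steel: f(T) = +0.150·(T−10) [T≤10 °C] = -1.7700
  sulphur-dioxide contribution → 0.7526 μm/a
  chloride contribution → 0.8674 μm/a
  total first-year rate 1.62 μm/a
ISO 9223 Table 2 (carbon steel): 1.3 < 1.62 ≤ 25 μm/a ⇒ C2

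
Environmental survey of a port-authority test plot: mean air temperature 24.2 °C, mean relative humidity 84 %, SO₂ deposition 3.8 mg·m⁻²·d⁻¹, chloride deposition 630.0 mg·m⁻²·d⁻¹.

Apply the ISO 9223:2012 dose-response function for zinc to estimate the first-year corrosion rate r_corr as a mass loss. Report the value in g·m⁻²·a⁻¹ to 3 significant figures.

r_corr = 78.3 g·m⁻²·a⁻¹

zinc: temperature factor f = -0.071·(14.2) = -1.0082
  SO₂ term: 0.0129·3.8^0.44·exp(0.046·84-1.0082) = 0.4036
  Sd branch = 0.0175·Sd^0.57·e^(0.008·RH+0.085·T) = 10.56 μm/a
  r_corr = 0.4036 + 10.56 = 10.97 μm/a
Convert to mass loss: 10.97 μm/a × 7.14 g/cm³ = 78.31 g·m⁻²·a⁻¹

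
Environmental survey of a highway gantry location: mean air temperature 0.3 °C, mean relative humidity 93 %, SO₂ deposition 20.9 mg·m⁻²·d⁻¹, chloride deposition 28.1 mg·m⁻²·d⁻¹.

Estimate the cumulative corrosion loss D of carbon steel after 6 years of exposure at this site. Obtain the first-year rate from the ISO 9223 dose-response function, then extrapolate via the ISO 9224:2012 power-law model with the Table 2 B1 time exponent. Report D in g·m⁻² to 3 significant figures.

D(6) = 610 g·m⁻²

carbon steel: T≤10 °C ⇒ hinge +0.150·(0.3−10) = -1.4550
  sulphur-dioxide contribution → 12.89 μm/a
  chloride contribution → 17.57 μm/a
  ⇒ r_corr(carbon steel) = 30.47 μm/a
Long-term exponent b (ISO 9224 Table 2, B1) = 0.523
  D(6) = 30.47 × 6^0.523 = 30.47 × 2.553 = 77.77 μm
  Mass loss = 77.77 μm × 7.85 g/cm³ = 610.5 g·m⁻²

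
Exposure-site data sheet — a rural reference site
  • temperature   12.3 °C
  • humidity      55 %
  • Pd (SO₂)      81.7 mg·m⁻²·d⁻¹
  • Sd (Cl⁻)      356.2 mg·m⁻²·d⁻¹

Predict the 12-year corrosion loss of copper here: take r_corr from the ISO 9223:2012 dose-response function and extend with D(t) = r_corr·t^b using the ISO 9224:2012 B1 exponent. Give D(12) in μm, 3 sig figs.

D(12) = 5.34 μm

copper: f(T) = -0.080·(T−10) [T>10 °C] = -0.1840
  Pd branch = 0.0053·Pd^0.26·e^(0.059·RH+f) = 0.3555 μm/a
  Sd branch = 0.01025·Sd^0.27·e^(0.036·RH+0.049·T) = 0.6627 μm/a
  sum: 0.3555 + 0.6627 → r_corr = 1.018 μm/a
Long-term exponent b (ISO 9224 Table 2, B1) = 0.667
  D(12) = 1.018 × 12^0.667 = 1.018 × 5.246 = 5.341 μm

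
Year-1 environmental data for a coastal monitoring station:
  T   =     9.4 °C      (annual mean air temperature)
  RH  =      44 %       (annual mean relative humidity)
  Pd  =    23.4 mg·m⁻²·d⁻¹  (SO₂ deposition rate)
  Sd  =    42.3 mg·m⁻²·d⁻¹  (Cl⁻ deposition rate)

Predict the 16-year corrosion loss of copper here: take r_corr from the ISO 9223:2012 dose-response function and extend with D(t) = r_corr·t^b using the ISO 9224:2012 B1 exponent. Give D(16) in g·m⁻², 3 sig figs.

D(16) = 20.9 g·m⁻²

copper: temperature factor f = +0.126·(-0.6) = -0.0756
  sulphur-dioxide contribution → 0.1496 μm/a
  chloride contribution → 0.2177 μm/a
  total first-year rate 0.3672 μm/a
Power-law: D(16) = r_corr · 16^0.667
  D(16) = 0.3672 × 16^0.667 = 0.3672 × 6.355 = 2.334 μm
  Mass loss = 2.334 μm × 8.96 g/cm³ = 20.91 g·m⁻²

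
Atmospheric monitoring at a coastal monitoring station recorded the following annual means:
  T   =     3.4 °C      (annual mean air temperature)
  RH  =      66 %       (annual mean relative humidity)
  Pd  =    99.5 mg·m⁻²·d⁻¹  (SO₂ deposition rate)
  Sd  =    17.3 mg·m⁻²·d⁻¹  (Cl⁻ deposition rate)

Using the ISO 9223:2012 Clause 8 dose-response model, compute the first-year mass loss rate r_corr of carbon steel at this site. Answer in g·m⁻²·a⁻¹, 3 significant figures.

carbon steel: f(T) = +0.150·(T−10) [T≤10 °C] = -0.9900
  SO₂ term: 1.77·99.5^0.52·exp(0.02·66-0.9900) = 26.93
  Cl⁻ term: 0.102·17.3^0.62·exp(0.033·66+0.04·3.4) = 6.042
  sum: 26.93 + 6.042 → r_corr = 32.97 μm/a
Convert to mass loss: 32.97 μm/a × 7.85 g/cm³ = 258.8 g·m⁻²·a⁻¹

r_corr = 259 g·m⁻²·a⁻¹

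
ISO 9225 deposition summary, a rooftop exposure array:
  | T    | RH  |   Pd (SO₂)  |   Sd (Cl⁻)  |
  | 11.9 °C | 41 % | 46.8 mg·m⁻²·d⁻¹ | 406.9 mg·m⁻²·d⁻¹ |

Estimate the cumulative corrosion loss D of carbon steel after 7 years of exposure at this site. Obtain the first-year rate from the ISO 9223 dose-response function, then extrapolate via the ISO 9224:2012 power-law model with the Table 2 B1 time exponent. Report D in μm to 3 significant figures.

D(7) = 147 μm

carbon steel: f(T) = -0.054·(T−10) [T>10 °C] = -0.1026
  sulphur-dioxide contribution → 26.8 μm/a
  chloride contribution → 26.35 μm/a
  ⇒ r_corr(carbon steel) = 53.15 μm/a
ISO 9224: D(t) = r_corr · t^b with b = 0.523 (carbon steel, B1)
  D(7) = 53.15 × 7^0.523 = 53.15 × 2.767 = 147.1 μm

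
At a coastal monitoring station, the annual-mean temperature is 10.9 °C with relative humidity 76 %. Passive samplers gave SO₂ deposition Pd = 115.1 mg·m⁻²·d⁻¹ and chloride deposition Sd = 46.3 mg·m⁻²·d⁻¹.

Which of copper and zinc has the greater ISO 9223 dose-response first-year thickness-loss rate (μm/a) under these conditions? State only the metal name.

copper: temperature factor f = -0.080·(0.9) = -0.0720
  sulphur-dioxide contribution → 1.501 μm/a
  chloride contribution → 0.7597 μm/a
  total first-year rate 2.26 μm/a
zinc: temperature factor f = -0.071·(0.9) = -0.0639
  sulphur-dioxide contribution → 3.221 μm/a
  chloride contribution → 0.7225 μm/a
  ⇒ r_corr(zinc) = 3.944 μm/a
Ordering by μm/a: zinc (3.94) > copper (2.26)

zinc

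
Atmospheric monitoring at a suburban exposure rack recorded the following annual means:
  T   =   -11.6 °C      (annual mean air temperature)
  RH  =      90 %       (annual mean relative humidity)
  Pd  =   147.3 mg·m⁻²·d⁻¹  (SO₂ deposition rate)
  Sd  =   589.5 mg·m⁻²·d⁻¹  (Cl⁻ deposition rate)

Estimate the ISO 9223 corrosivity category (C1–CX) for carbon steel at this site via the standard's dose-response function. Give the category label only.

C4

carbon steel: T≤10 °C ⇒ hinge +0.150·(-11.6−10) = -3.2400
  sulphur-dioxide contribution → 5.624 μm/a
  chloride contribution → 65.26 μm/a
  total first-year rate 70.88 μm/a
ISO 9223 Table 2 (carbon steel): 50 < 70.9 ≤ 80 μm/a ⇒ C4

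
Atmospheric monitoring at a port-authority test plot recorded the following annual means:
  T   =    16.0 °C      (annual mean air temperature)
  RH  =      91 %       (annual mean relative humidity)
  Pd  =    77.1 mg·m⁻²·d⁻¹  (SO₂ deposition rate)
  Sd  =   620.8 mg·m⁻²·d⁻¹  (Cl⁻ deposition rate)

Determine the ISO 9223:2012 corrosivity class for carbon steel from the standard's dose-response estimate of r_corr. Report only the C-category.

CX

carbon steel: f(T) = -0.054·(T−10) [T>10 °C] = -0.3240
  Pd branch = 1.77·Pd^0.52·e^(0.02·RH+f) = 75.67 μm/a
  Cl⁻ term: 0.102·620.8^0.62·exp(0.033·91+0.04·16.0) = 210.1
  sum: 75.67 + 210.1 → r_corr = 285.7 μm/a
Category bounds: 200…700 μm/a bracket r_corr ⇒ CX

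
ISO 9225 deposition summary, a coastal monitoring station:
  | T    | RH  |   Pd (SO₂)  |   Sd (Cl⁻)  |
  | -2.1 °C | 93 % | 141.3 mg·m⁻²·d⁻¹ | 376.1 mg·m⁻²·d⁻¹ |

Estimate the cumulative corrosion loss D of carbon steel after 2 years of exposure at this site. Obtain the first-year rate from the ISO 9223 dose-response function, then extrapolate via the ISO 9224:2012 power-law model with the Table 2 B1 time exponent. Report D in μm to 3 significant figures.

D(2) = 149 μm

carbon steel: f(T) = +0.150·(T−10) [T≤10 °C] = -1.8150
  SO₂ term: 1.77·141.3^0.52·exp(0.02·93-1.8150) = 24.3
  Cl⁻ term: 0.102·376.1^0.62·exp(0.033·93+0.04·-2.1) = 79.74
  r_corr = 24.3 + 79.74 = 104 μm/a
Long-term exponent b (ISO 9224 Table 2, B1) = 0.523
  D(2) = 104 × 2^0.523 = 104 × 1.437 = 149.5 μm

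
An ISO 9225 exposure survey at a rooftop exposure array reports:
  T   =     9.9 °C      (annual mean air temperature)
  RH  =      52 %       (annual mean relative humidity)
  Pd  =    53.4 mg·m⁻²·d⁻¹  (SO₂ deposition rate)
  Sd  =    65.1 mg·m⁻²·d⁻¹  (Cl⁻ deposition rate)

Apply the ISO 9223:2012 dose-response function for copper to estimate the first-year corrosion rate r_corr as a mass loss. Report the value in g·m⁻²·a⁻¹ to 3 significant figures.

r_corr = 5.83 g·m⁻²·a⁻¹

copper: T≤10 °C ⇒ hinge +0.126·(9.9−10) = -0.0126
  Pd branch = 0.0053·Pd^0.26·e^(0.059·RH+f) = 0.3165 μm/a
  Cl⁻ term: 0.01025·65.1^0.27·exp(0.036·52+0.049·9.9) = 0.3342
  sum: 0.3165 + 0.3342 → r_corr = 0.6508 μm/a
Convert to mass loss: 0.6508 μm/a × 8.96 g/cm³ = 5.831 g·m⁻²·a⁻¹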